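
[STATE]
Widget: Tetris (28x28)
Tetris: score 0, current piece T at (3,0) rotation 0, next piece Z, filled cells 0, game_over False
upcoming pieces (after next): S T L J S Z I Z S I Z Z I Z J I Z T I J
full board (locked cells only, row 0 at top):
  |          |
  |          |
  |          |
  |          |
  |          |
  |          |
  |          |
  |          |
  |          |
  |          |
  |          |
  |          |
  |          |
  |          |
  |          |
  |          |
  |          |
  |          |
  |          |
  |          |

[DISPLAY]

    ▒     │Next:            
   ▒▒▒    │▓▓               
          │ ▓▓              
          │                 
          │                 
          │                 
          │Score:           
          │0                
          │                 
          │                 
          │                 
          │                 
          │                 
          │                 
          │                 
          │                 
          │                 
          │                 
          │                 
          │                 
          │                 
          │                 
          │                 
          │                 
          │                 
          │                 
          │                 
          │                 


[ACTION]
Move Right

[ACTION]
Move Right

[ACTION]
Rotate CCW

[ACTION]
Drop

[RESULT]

          │Next:            
      ▒   │▓▓               
     ▒▒   │ ▓▓              
      ▒   │                 
          │                 
          │                 
          │Score:           
          │0                
          │                 
          │                 
          │                 
          │                 
          │                 
          │                 
          │                 
          │                 
          │                 
          │                 
          │                 
          │                 
          │                 
          │                 
          │                 
          │                 
          │                 
          │                 
          │                 
          │                 


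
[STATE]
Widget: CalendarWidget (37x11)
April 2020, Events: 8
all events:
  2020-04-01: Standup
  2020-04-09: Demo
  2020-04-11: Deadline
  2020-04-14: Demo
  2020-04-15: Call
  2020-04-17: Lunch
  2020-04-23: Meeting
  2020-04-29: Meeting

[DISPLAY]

              April 2020             
Mo Tu We Th Fr Sa Su                 
       1*  2  3  4  5                
 6  7  8  9* 10 11* 12               
13 14* 15* 16 17* 18 19              
20 21 22 23* 24 25 26                
27 28 29* 30                         
                                     
                                     
                                     
                                     


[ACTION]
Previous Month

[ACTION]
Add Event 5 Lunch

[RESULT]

              March 2020             
Mo Tu We Th Fr Sa Su                 
                   1                 
 2  3  4  5*  6  7  8                
 9 10 11 12 13 14 15                 
16 17 18 19 20 21 22                 
23 24 25 26 27 28 29                 
30 31                                
                                     
                                     
                                     


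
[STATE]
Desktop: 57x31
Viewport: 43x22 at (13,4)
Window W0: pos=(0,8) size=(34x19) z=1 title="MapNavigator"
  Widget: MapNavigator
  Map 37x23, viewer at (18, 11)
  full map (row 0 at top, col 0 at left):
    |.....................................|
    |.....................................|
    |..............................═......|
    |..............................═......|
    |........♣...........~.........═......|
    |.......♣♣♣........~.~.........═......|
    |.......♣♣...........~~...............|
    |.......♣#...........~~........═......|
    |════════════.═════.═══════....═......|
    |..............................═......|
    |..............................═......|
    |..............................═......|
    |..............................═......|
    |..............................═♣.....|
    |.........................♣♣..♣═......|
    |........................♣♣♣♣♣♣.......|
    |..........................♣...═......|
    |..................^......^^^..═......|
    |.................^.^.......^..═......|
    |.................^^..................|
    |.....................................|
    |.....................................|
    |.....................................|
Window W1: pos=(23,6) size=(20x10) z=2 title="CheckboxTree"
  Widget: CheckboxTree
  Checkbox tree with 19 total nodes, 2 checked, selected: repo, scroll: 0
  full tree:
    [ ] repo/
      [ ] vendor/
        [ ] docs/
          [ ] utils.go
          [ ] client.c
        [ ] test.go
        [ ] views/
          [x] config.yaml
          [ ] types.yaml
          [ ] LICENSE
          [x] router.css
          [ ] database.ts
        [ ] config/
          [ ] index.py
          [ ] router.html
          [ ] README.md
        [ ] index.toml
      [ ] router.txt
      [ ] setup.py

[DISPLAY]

                                           
                                           
          ┏━━━━━━━━━━━━━━━━━━┓             
          ┃ CheckboxTree     ┃             
━━━━━━━━━━┠──────────────────┨             
r         ┃>[-] repo/        ┃             
──────────┃   [-] vendor/    ┃             
......~...┃     [ ] docs/    ┃             
....~.~...┃       [ ] utils.g┃             
......~~..┃       [ ] client.┃             
......~~..┃     [ ] test.go  ┃             
════.═════┗━━━━━━━━━━━━━━━━━━┛             
................═...┃                      
................═...┃                      
....@...........═...┃                      
................═...┃                      
................═♣..┃                      
...........♣♣..♣═...┃                      
..........♣♣♣♣♣♣....┃                      
............♣...═...┃                      
....^......^^^..═...┃                      
...^.^.......^..═...┃                      


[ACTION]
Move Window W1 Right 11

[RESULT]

                                           
                                           
                     ┏━━━━━━━━━━━━━━━━━━┓  
                     ┃ CheckboxTree     ┃  
━━━━━━━━━━━━━━━━━━━━┓┠──────────────────┨  
r                   ┃┃>[-] repo/        ┃  
────────────────────┨┃   [-] vendor/    ┃  
......~.........═...┃┃     [ ] docs/    ┃  
....~.~.........═...┃┃       [ ] utils.g┃  
......~~............┃┃       [ ] client.┃  
......~~........═...┃┃     [ ] test.go  ┃  
════.═══════....═...┃┗━━━━━━━━━━━━━━━━━━┛  
................═...┃                      
................═...┃                      
....@...........═...┃                      
................═...┃                      
................═♣..┃                      
...........♣♣..♣═...┃                      
..........♣♣♣♣♣♣....┃                      
............♣...═...┃                      
....^......^^^..═...┃                      
...^.^.......^..═...┃                      


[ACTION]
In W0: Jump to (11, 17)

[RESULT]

                                           
                                           
                     ┏━━━━━━━━━━━━━━━━━━┓  
                     ┃ CheckboxTree     ┃  
━━━━━━━━━━━━━━━━━━━━┓┠──────────────────┨  
r                   ┃┃>[-] repo/        ┃  
────────────────────┨┃   [-] vendor/    ┃  
....................┃┃     [ ] docs/    ┃  
....................┃┃       [ ] utils.g┃  
....................┃┃       [ ] client.┃  
....................┃┃     [ ] test.go  ┃  
..................♣♣┃┗━━━━━━━━━━━━━━━━━━┛  
.................♣♣♣┃                      
...................♣┃                      
....@......^......^^┃                      
..........^.^.......┃                      
..........^^........┃                      
....................┃                      
....................┃                      
....................┃                      
                    ┃                      
                    ┃                      


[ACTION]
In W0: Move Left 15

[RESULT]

                                           
                                           
                     ┏━━━━━━━━━━━━━━━━━━┓  
                     ┃ CheckboxTree     ┃  
━━━━━━━━━━━━━━━━━━━━┓┠──────────────────┨  
r                   ┃┃>[-] repo/        ┃  
────────────────────┨┃   [-] vendor/    ┃  
    ................┃┃     [ ] docs/    ┃  
    ................┃┃       [ ] utils.g┃  
    ................┃┃       [ ] client.┃  
    ................┃┃     [ ] test.go  ┃  
    ................┃┗━━━━━━━━━━━━━━━━━━┛  
    ................┃                      
    ................┃                      
    @...............┃                      
    ................┃                      
    ................┃                      
    ................┃                      
    ................┃                      
    ................┃                      
                    ┃                      
                    ┃                      


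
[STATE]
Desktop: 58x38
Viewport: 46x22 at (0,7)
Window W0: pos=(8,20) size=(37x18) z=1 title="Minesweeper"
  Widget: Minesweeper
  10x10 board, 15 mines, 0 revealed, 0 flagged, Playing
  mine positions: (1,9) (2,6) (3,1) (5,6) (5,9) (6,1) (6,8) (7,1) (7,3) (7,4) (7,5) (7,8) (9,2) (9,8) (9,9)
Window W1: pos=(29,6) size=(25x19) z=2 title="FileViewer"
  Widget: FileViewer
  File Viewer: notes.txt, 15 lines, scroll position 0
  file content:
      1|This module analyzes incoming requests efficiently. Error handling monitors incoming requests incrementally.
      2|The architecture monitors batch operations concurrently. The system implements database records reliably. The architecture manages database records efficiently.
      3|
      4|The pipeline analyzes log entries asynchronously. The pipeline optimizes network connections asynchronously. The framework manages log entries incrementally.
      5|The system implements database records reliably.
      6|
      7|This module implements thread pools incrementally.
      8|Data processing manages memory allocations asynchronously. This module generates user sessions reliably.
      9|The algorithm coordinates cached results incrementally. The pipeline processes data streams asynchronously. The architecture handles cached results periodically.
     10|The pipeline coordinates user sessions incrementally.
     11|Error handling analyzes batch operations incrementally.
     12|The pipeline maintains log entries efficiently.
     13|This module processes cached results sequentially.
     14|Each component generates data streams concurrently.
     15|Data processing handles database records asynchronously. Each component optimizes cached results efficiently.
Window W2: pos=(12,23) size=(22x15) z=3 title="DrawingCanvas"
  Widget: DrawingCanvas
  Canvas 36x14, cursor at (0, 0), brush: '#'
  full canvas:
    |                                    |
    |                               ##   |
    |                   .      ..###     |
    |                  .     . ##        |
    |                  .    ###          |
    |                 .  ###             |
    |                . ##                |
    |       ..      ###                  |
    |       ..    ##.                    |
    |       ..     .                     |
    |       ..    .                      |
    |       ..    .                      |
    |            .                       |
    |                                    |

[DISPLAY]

                             ┃ FileViewer     
                             ┠────────────────
                             ┃This module anal
                             ┃The architecture
                             ┃                
                             ┃The pipeline ana
                             ┃The system imple
                             ┃                
                             ┃This module impl
                             ┃Data processing 
                             ┃The algorithm co
                             ┃The pipeline coo
                             ┃Error handling a
        ┏━━━━━━━━━━━━━━━━━━━━┃The pipeline mai
        ┃ Minesweeper        ┃This module proc
        ┠────────────────────┃Each component g
        ┃■■■┏━━━━━━━━━━━━━━━━━━━━┓ processing 
        ┃■■■┃ DrawingCanvas      ┃━━━━━━━━━━━━
        ┃■■■┠────────────────────┨          ┃ 
        ┃■■■┃+                   ┃          ┃ 
        ┃■■■┃                    ┃          ┃ 
        ┃■■■┃                   .┃          ┃ 


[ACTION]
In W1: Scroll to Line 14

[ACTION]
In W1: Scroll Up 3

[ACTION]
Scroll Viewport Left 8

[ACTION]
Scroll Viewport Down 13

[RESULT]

                             ┃Data processing 
                             ┃The algorithm co
                             ┃The pipeline coo
                             ┃Error handling a
        ┏━━━━━━━━━━━━━━━━━━━━┃The pipeline mai
        ┃ Minesweeper        ┃This module proc
        ┠────────────────────┃Each component g
        ┃■■■┏━━━━━━━━━━━━━━━━━━━━┓ processing 
        ┃■■■┃ DrawingCanvas      ┃━━━━━━━━━━━━
        ┃■■■┠────────────────────┨          ┃ 
        ┃■■■┃+                   ┃          ┃ 
        ┃■■■┃                    ┃          ┃ 
        ┃■■■┃                   .┃          ┃ 
        ┃■■■┃                  . ┃          ┃ 
        ┃■■■┃                  . ┃          ┃ 
        ┃■■■┃                 .  ┃          ┃ 
        ┃■■■┃                . ##┃          ┃ 
        ┃   ┃       ..      ###  ┃          ┃ 
        ┃   ┃       ..    ##.    ┃          ┃ 
        ┃   ┃       ..     .     ┃          ┃ 
        ┃   ┃       ..    .      ┃          ┃ 
        ┗━━━┗━━━━━━━━━━━━━━━━━━━━┛━━━━━━━━━━┛ 


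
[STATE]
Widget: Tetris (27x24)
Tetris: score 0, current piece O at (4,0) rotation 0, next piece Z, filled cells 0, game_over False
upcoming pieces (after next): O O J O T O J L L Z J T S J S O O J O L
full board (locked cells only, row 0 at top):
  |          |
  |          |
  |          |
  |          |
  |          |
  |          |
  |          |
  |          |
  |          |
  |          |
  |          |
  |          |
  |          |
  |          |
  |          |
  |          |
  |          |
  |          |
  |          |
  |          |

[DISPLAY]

    ▓▓    │Next:           
    ▓▓    │▓▓              
          │ ▓▓             
          │                
          │                
          │                
          │Score:          
          │0               
          │                
          │                
          │                
          │                
          │                
          │                
          │                
          │                
          │                
          │                
          │                
          │                
          │                
          │                
          │                
          │                


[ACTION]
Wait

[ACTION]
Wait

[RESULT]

          │Next:           
          │▓▓              
    ▓▓    │ ▓▓             
    ▓▓    │                
          │                
          │                
          │Score:          
          │0               
          │                
          │                
          │                
          │                
          │                
          │                
          │                
          │                
          │                
          │                
          │                
          │                
          │                
          │                
          │                
          │                


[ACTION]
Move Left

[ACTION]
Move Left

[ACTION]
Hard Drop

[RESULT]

   ▓▓     │Next:           
    ▓▓    │▓▓              
          │▓▓              
          │                
          │                
          │                
          │Score:          
          │0               
          │                
          │                
          │                
          │                
          │                
          │                
          │                
          │                
          │                
          │                
  ▓▓      │                
  ▓▓      │                
          │                
          │                
          │                
          │                


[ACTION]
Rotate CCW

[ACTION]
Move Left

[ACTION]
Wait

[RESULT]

          │Next:           
   ▓      │▓▓              
  ▓▓      │▓▓              
  ▓       │                
          │                
          │                
          │Score:          
          │0               
          │                
          │                
          │                
          │                
          │                
          │                
          │                
          │                
          │                
          │                
  ▓▓      │                
  ▓▓      │                
          │                
          │                
          │                
          │                


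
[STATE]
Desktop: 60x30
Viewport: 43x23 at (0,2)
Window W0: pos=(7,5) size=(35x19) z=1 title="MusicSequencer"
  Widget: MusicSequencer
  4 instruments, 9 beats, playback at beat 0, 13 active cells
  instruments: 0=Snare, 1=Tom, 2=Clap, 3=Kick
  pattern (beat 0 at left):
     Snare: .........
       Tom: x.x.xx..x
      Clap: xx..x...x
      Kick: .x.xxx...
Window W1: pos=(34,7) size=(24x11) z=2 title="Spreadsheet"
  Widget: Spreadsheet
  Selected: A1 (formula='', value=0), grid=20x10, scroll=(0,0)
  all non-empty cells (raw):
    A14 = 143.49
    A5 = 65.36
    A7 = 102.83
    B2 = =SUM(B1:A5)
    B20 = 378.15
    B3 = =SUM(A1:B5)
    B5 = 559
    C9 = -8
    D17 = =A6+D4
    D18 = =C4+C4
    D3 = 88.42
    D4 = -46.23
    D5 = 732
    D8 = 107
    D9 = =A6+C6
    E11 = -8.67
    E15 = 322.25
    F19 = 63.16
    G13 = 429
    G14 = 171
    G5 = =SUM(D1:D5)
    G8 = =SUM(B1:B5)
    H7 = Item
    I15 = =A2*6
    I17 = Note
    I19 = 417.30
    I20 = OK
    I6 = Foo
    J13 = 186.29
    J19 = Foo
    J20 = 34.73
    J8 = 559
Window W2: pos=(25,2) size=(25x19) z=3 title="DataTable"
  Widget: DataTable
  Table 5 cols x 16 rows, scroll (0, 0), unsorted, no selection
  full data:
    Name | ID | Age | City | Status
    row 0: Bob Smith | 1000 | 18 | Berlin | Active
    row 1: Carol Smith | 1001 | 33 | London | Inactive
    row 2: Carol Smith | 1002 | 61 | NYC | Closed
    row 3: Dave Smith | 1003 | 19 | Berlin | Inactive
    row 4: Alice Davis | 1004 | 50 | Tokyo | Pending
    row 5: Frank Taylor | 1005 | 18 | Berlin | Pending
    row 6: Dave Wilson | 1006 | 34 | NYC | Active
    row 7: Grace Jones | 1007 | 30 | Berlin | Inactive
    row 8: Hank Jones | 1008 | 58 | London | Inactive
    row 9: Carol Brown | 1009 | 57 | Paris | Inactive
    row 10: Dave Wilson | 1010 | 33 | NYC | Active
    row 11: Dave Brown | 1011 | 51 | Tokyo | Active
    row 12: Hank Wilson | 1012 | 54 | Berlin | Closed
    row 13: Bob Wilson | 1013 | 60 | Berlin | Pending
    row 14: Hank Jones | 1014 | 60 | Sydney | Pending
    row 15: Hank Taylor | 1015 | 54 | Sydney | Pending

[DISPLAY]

                         ┏━━━━━━━━━━━━━━━━━
                         ┃ DataTable       
                         ┠─────────────────
       ┏━━━━━━━━━━━━━━━━━┃Name        │ID  
       ┃ MusicSequencer  ┃────────────┼────
       ┠─────────────────┃Bob Smith   │1000
       ┃      ▼12345678  ┃Carol Smith │1001
       ┃ Snare·········  ┃Carol Smith │1002
       ┃   Tom█·█·██··█  ┃Dave Smith  │1003
       ┃  Clap██··█···█  ┃Alice Davis │1004
       ┃  Kick·█·███···  ┃Frank Taylor│1005
       ┃                 ┃Dave Wilson │1006
       ┃                 ┃Grace Jones │1007
       ┃                 ┃Hank Jones  │1008
       ┃                 ┃Carol Brown │1009
       ┃                 ┃Dave Wilson │1010
       ┃                 ┃Dave Brown  │1011
       ┃                 ┃Hank Wilson │1012
       ┃                 ┗━━━━━━━━━━━━━━━━━
       ┃                                 ┃ 
       ┃                                 ┃ 
       ┗━━━━━━━━━━━━━━━━━━━━━━━━━━━━━━━━━┛ 
                                           


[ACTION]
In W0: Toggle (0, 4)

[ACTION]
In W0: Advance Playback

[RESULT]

                         ┏━━━━━━━━━━━━━━━━━
                         ┃ DataTable       
                         ┠─────────────────
       ┏━━━━━━━━━━━━━━━━━┃Name        │ID  
       ┃ MusicSequencer  ┃────────────┼────
       ┠─────────────────┃Bob Smith   │1000
       ┃      0▼2345678  ┃Carol Smith │1001
       ┃ Snare····█····  ┃Carol Smith │1002
       ┃   Tom█·█·██··█  ┃Dave Smith  │1003
       ┃  Clap██··█···█  ┃Alice Davis │1004
       ┃  Kick·█·███···  ┃Frank Taylor│1005
       ┃                 ┃Dave Wilson │1006
       ┃                 ┃Grace Jones │1007
       ┃                 ┃Hank Jones  │1008
       ┃                 ┃Carol Brown │1009
       ┃                 ┃Dave Wilson │1010
       ┃                 ┃Dave Brown  │1011
       ┃                 ┃Hank Wilson │1012
       ┃                 ┗━━━━━━━━━━━━━━━━━
       ┃                                 ┃ 
       ┃                                 ┃ 
       ┗━━━━━━━━━━━━━━━━━━━━━━━━━━━━━━━━━┛ 
                                           


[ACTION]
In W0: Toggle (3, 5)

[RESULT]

                         ┏━━━━━━━━━━━━━━━━━
                         ┃ DataTable       
                         ┠─────────────────
       ┏━━━━━━━━━━━━━━━━━┃Name        │ID  
       ┃ MusicSequencer  ┃────────────┼────
       ┠─────────────────┃Bob Smith   │1000
       ┃      0▼2345678  ┃Carol Smith │1001
       ┃ Snare····█····  ┃Carol Smith │1002
       ┃   Tom█·█·██··█  ┃Dave Smith  │1003
       ┃  Clap██··█···█  ┃Alice Davis │1004
       ┃  Kick·█·██····  ┃Frank Taylor│1005
       ┃                 ┃Dave Wilson │1006
       ┃                 ┃Grace Jones │1007
       ┃                 ┃Hank Jones  │1008
       ┃                 ┃Carol Brown │1009
       ┃                 ┃Dave Wilson │1010
       ┃                 ┃Dave Brown  │1011
       ┃                 ┃Hank Wilson │1012
       ┃                 ┗━━━━━━━━━━━━━━━━━
       ┃                                 ┃ 
       ┃                                 ┃ 
       ┗━━━━━━━━━━━━━━━━━━━━━━━━━━━━━━━━━┛ 
                                           


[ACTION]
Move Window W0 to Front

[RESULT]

                         ┏━━━━━━━━━━━━━━━━━
                         ┃ DataTable       
                         ┠─────────────────
       ┏━━━━━━━━━━━━━━━━━━━━━━━━━━━━━━━━━┓ 
       ┃ MusicSequencer                  ┃─
       ┠─────────────────────────────────┨0
       ┃      0▼2345678                  ┃1
       ┃ Snare····█····                  ┃2
       ┃   Tom█·█·██··█                  ┃3
       ┃  Clap██··█···█                  ┃4
       ┃  Kick·█·██····                  ┃5
       ┃                                 ┃6
       ┃                                 ┃7
       ┃                                 ┃8
       ┃                                 ┃9
       ┃                                 ┃0
       ┃                                 ┃1
       ┃                                 ┃2
       ┃                                 ┃━
       ┃                                 ┃ 
       ┃                                 ┃ 
       ┗━━━━━━━━━━━━━━━━━━━━━━━━━━━━━━━━━┛ 
                                           


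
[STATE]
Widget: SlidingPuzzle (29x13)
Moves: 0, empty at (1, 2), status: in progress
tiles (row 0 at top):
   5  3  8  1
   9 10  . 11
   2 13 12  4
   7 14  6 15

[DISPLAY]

┌────┬────┬────┬────┐        
│  5 │  3 │  8 │  1 │        
├────┼────┼────┼────┤        
│  9 │ 10 │    │ 11 │        
├────┼────┼────┼────┤        
│  2 │ 13 │ 12 │  4 │        
├────┼────┼────┼────┤        
│  7 │ 14 │  6 │ 15 │        
└────┴────┴────┴────┘        
Moves: 0                     
                             
                             
                             


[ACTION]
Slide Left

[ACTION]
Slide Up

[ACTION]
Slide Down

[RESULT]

┌────┬────┬────┬────┐        
│  5 │  3 │  8 │  1 │        
├────┼────┼────┼────┤        
│  9 │ 10 │ 11 │    │        
├────┼────┼────┼────┤        
│  2 │ 13 │ 12 │  4 │        
├────┼────┼────┼────┤        
│  7 │ 14 │  6 │ 15 │        
└────┴────┴────┴────┘        
Moves: 3                     
                             
                             
                             


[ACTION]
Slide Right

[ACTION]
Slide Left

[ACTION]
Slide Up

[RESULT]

┌────┬────┬────┬────┐        
│  5 │  3 │  8 │  1 │        
├────┼────┼────┼────┤        
│  9 │ 10 │ 11 │  4 │        
├────┼────┼────┼────┤        
│  2 │ 13 │ 12 │    │        
├────┼────┼────┼────┤        
│  7 │ 14 │  6 │ 15 │        
└────┴────┴────┴────┘        
Moves: 6                     
                             
                             
                             


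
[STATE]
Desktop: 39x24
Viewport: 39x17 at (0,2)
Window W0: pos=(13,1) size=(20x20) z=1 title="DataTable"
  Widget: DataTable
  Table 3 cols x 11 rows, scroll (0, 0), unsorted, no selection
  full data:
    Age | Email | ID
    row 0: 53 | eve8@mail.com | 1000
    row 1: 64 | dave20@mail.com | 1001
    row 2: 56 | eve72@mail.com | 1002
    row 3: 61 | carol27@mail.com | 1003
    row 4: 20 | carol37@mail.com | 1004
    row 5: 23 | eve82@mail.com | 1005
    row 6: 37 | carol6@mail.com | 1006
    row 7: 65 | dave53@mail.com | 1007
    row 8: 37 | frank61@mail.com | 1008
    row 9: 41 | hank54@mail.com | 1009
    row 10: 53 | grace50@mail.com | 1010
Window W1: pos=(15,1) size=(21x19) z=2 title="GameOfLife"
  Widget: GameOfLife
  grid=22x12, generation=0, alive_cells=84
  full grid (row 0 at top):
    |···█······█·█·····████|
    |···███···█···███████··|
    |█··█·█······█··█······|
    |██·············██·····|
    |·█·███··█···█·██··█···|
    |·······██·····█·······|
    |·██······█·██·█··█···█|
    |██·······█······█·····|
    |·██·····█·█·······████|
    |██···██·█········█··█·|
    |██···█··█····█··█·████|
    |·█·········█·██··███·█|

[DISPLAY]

             ┃ ┃ GameOfLife        ┃   
             ┠─┠───────────────────┨   
             ┃A┃Gen: 0             ┃   
             ┃─┃··█······█·█·····██┃   
             ┃5┃··███···█···███████┃   
             ┃6┃··█·█······█··█····┃   
             ┃5┃█·············██···┃   
             ┃6┃█·███··█···█·██··█·┃   
             ┃2┃······██·····█·····┃   
             ┃2┃██······█·██·█··█··┃   
             ┃3┃█·······█······█···┃   
             ┃6┃██·····█·█·······██┃   
             ┃3┃█···██·█········█··┃   
             ┃4┃█···█··█····█··█·██┃   
             ┃5┃█·········█·██··███┃   
             ┃ ┃                   ┃   
             ┃ ┃                   ┃   


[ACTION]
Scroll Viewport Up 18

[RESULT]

                                       
             ┏━┏━━━━━━━━━━━━━━━━━━━┓   
             ┃ ┃ GameOfLife        ┃   
             ┠─┠───────────────────┨   
             ┃A┃Gen: 0             ┃   
             ┃─┃··█······█·█·····██┃   
             ┃5┃··███···█···███████┃   
             ┃6┃··█·█······█··█····┃   
             ┃5┃█·············██···┃   
             ┃6┃█·███··█···█·██··█·┃   
             ┃2┃······██·····█·····┃   
             ┃2┃██······█·██·█··█··┃   
             ┃3┃█·······█······█···┃   
             ┃6┃██·····█·█·······██┃   
             ┃3┃█···██·█········█··┃   
             ┃4┃█···█··█····█··█·██┃   
             ┃5┃█·········█·██··███┃   


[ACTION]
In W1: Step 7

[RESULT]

                                       
             ┏━┏━━━━━━━━━━━━━━━━━━━┓   
             ┃ ┃ GameOfLife        ┃   
             ┠─┠───────────────────┨   
             ┃A┃Gen: 7             ┃   
             ┃─┃·██·█··············┃   
             ┃5┃····█··············┃   
             ┃6┃·█·█·········█·····┃   
             ┃5┃··█·······██·█·····┃   
             ┃6┃·······█████·······┃   
             ┃2┃··█····███·····███·┃   
             ┃2┃··█·██····██···█···┃   
             ┃3┃··█·······███·█···█┃   
             ┃6┃·······█···██··█··█┃   
             ┃3┃······█·█··██·█···█┃   
             ┃4┃···█··██···········┃   
             ┃5┃····███········██·█┃   


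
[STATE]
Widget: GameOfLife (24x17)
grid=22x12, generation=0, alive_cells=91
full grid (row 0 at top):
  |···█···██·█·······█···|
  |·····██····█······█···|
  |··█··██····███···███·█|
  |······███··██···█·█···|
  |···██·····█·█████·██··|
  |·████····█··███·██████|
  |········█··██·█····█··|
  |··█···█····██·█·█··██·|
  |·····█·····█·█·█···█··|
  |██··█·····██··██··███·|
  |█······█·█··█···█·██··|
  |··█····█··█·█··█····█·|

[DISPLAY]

Gen: 0                  
···█···██·█·······█···  
·····██····█······█···  
··█··██····███···███·█  
······███··██···█·█···  
···██·····█·█████·██··  
·████····█··███·██████  
········█··██·█····█··  
··█···█····██·█·█··██·  
·····█·····█·█·█···█··  
██··█·····██··██··███·  
█······█·█··█···█·██··  
··█····█··█·█··█····█·  
                        
                        
                        
                        


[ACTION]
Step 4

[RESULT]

Gen: 4                  
·····██···█···········  
····███·███···········  
···█·······█··········  
···█████·█·██·········  
···█···█··············  
······················  
··········█···█·██··█·  
··········██····███··█  
·█···········███··██··  
··█·········██····█···  
·█······██·······█·█··  
··················██··  
                        
                        
                        
                        


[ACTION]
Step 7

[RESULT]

Gen: 11                 
···█···█··············  
··███·██··············  
·█······█·············  
·██████···············  
··█··········██·······  
··········████········  
·········██······█····  
·········██······██···  
··········█···██████··  
···········█···█···██·  
···········███·██···██  
·············█·█···██·  
                        
                        
                        
                        


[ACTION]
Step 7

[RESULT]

Gen: 18                 
██··█·██··············  
█···█·██··············  
█·······█·············  
████···█······██······  
█······█·····███······  
█·███·█·····█··█······  
███·········█·██······  
···········█····█·····  
·············█████·███  
··············██··████  
·········█·███████····  
·········████████·····  
                        
                        
                        
                        


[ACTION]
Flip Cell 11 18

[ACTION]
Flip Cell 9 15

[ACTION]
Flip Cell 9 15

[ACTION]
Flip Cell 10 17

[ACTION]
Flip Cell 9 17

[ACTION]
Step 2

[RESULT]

Gen: 20                 
██····██··············  
█·█··██·█·············  
█·██··█·██············  
█·█··█··█·····█·······  
█·█···███···█████·····  
█·██·······█····██····  
█·██·······█··████····  
·█·········█···██·····  
····················██  
····················██  
······················  
······················  
                        
                        
                        
                        


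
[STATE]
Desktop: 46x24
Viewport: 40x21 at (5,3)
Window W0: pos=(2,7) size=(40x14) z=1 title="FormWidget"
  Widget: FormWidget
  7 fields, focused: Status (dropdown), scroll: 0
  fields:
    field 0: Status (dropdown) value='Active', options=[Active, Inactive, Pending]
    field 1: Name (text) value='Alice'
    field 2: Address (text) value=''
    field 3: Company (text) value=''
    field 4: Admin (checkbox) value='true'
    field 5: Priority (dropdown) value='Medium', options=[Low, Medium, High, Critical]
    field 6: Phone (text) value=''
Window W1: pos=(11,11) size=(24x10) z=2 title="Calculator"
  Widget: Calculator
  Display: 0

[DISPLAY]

                                        
                                        
                                        
                                        
━━━━━━━━━━━━━━━━━━━━━━━━━━━━━━━━━━━━┓   
ormWidget                           ┃   
────────────────────────────────────┨   
Status:     [Active               ▼]┃   
Name: ┏━━━━━━━━━━━━━━━━━━━━━━┓     ]┃   
Addres┃ Calculator           ┃     ]┃   
Compan┠──────────────────────┨     ]┃   
Admin:┃                     0┃      ┃   
Priori┃┌───┬───┬───┬───┐     ┃    ▼]┃   
Phone:┃│ 7 │ 8 │ 9 │ ÷ │     ┃     ]┃   
      ┃├───┼───┼───┼───┤     ┃      ┃   
      ┃│ 4 │ 5 │ 6 │ × │     ┃      ┃   
      ┃└───┴───┴───┴───┘     ┃      ┃   
━━━━━━┗━━━━━━━━━━━━━━━━━━━━━━┛━━━━━━┛   
                                        
                                        
                                        


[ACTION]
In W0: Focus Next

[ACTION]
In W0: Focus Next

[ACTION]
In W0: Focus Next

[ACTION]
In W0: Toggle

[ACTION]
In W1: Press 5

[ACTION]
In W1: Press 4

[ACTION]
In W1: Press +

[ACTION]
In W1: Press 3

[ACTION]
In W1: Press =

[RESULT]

                                        
                                        
                                        
                                        
━━━━━━━━━━━━━━━━━━━━━━━━━━━━━━━━━━━━┓   
ormWidget                           ┃   
────────────────────────────────────┨   
Status:     [Active               ▼]┃   
Name: ┏━━━━━━━━━━━━━━━━━━━━━━┓     ]┃   
Addres┃ Calculator           ┃     ]┃   
Compan┠──────────────────────┨     ]┃   
Admin:┃                    57┃      ┃   
Priori┃┌───┬───┬───┬───┐     ┃    ▼]┃   
Phone:┃│ 7 │ 8 │ 9 │ ÷ │     ┃     ]┃   
      ┃├───┼───┼───┼───┤     ┃      ┃   
      ┃│ 4 │ 5 │ 6 │ × │     ┃      ┃   
      ┃└───┴───┴───┴───┘     ┃      ┃   
━━━━━━┗━━━━━━━━━━━━━━━━━━━━━━┛━━━━━━┛   
                                        
                                        
                                        
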